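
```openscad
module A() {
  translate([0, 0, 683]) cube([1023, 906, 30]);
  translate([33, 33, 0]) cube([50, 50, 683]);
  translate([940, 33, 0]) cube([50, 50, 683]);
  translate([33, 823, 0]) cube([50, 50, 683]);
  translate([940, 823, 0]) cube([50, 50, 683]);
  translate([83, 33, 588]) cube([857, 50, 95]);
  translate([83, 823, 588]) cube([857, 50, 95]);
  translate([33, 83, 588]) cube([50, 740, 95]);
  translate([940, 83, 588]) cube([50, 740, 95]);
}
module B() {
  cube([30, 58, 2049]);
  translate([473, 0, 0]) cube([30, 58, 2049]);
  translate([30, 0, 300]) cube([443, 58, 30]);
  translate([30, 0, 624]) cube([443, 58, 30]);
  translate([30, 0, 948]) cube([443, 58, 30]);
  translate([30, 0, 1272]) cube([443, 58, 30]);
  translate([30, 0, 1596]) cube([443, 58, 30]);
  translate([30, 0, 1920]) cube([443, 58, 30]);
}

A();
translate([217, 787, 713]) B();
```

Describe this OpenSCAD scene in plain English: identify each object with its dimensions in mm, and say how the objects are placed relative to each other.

A is a table with a 1023×906 mm rectangular top, 30 mm thick, top surface at z = 713 mm, supported by four 50×50 mm square legs, each inset 33 mm from the nearest pair of top edges, running from the floor. Four apron rails, 50 mm thick and 95 mm tall, run between adjacent legs with their top edges flush with the underside of the top and their outer faces flush with the legs' outer faces.

B is a wooden ladder with two side rails of 30×58 mm section and 2049 mm height, set 503 mm apart overall. Between them run 6 rectangular rungs (58 mm deep, 30 mm thick), front faces flush with the rails' −y face. The bottom of the first rung is 300 mm above the floor and each subsequent rung is 324 mm higher than the one below.

The ladder is on top of the table.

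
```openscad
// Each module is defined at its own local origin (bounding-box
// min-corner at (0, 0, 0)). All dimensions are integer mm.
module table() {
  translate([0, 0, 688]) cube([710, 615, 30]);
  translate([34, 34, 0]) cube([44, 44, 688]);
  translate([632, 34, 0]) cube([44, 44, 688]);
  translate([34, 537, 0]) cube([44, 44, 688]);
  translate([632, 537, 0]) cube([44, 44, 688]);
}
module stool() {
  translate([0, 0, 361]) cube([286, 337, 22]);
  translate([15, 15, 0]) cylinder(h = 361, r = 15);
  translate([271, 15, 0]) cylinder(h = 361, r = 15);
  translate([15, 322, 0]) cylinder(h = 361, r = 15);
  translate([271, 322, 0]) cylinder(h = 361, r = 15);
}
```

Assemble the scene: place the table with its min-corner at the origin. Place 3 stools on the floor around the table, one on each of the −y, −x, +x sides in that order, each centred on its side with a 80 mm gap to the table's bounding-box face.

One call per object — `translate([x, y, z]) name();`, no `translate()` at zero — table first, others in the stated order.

table();
translate([212, -417, 0]) stool();
translate([-366, 139, 0]) stool();
translate([790, 139, 0]) stool();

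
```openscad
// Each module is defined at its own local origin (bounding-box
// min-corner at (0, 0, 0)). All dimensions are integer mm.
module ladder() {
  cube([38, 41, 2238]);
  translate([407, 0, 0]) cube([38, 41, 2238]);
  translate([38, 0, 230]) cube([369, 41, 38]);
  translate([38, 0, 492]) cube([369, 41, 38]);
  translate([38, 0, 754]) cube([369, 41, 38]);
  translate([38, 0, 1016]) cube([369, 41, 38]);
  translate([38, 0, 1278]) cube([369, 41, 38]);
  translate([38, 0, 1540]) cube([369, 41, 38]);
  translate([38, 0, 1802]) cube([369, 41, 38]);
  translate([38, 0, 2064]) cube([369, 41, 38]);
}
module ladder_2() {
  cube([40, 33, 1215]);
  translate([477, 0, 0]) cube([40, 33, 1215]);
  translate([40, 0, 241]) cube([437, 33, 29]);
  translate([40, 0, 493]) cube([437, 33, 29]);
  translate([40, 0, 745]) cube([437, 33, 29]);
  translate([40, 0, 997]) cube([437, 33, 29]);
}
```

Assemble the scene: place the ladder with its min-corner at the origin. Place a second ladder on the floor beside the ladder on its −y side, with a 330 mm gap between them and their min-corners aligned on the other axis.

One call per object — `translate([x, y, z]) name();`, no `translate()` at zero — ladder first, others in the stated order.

ladder();
translate([0, -363, 0]) ladder_2();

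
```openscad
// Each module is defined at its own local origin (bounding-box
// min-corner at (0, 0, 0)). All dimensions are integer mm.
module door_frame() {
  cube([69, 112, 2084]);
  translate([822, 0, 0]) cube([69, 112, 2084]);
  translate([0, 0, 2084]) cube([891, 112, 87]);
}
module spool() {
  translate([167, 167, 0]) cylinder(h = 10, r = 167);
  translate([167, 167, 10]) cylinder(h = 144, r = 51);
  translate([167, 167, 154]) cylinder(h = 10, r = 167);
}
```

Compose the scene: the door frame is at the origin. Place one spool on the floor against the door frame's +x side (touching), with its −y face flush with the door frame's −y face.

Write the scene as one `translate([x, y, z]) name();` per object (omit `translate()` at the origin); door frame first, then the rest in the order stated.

door_frame();
translate([891, 0, 0]) spool();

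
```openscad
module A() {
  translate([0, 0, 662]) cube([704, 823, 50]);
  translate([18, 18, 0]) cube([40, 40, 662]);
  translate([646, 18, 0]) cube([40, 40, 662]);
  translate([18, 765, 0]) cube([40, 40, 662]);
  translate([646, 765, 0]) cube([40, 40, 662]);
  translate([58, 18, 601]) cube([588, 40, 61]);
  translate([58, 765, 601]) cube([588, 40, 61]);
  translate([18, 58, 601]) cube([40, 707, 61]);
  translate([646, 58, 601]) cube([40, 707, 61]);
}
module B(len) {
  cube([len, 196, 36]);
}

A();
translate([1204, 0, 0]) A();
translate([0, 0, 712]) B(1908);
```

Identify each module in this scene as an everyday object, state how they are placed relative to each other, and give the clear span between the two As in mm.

Second table starts at x = 1204; first ends at x = 704; clear span = 1204 − 704 = 500 mm.

A is a table. B is a beam. A beam spans the tops of two tables. The clear span between the two tables is 500 mm.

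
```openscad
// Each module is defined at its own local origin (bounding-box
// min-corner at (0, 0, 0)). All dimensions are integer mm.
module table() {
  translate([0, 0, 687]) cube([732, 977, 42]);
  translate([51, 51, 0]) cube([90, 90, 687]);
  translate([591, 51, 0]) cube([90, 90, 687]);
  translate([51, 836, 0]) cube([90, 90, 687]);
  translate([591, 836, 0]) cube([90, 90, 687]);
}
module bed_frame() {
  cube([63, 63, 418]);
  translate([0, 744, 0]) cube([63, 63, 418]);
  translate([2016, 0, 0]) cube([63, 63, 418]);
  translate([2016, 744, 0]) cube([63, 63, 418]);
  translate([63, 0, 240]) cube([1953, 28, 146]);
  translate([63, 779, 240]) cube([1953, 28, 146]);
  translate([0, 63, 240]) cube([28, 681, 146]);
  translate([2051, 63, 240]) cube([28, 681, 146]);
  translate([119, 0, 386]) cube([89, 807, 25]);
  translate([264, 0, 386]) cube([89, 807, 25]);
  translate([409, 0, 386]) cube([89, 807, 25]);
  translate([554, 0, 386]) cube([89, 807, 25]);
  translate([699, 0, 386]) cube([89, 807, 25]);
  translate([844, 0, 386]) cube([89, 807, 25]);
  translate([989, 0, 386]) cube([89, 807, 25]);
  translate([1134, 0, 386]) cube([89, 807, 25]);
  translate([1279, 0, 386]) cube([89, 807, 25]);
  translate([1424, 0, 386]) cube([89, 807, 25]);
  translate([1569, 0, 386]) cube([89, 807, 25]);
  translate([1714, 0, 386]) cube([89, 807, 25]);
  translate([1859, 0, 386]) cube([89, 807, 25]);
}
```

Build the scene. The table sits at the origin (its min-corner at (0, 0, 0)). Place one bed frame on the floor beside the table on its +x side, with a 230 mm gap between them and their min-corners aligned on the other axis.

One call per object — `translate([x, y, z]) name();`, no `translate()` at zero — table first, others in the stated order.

table();
translate([962, 0, 0]) bed_frame();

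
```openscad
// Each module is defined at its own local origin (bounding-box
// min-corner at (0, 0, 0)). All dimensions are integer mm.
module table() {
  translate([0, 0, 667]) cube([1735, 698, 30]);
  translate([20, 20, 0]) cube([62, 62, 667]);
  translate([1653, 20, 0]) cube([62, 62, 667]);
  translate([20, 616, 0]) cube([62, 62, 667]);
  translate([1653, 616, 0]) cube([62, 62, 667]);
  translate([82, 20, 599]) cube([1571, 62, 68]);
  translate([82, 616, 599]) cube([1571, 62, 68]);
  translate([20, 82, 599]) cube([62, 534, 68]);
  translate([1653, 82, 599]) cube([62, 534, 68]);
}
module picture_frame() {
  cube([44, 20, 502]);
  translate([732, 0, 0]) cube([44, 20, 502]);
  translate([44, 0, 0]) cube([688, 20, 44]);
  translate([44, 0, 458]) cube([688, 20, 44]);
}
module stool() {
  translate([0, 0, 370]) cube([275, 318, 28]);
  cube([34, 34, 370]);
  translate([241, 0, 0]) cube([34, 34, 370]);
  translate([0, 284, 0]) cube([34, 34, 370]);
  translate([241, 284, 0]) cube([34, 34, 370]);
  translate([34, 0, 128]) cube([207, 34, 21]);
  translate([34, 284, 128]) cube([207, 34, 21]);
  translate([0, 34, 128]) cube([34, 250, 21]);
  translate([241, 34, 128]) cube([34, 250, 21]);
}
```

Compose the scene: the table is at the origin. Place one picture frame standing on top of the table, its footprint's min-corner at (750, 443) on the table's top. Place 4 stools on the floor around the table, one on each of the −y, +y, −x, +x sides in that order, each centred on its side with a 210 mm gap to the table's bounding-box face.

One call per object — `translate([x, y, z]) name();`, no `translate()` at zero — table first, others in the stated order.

table();
translate([750, 443, 697]) picture_frame();
translate([730, -528, 0]) stool();
translate([730, 908, 0]) stool();
translate([-485, 190, 0]) stool();
translate([1945, 190, 0]) stool();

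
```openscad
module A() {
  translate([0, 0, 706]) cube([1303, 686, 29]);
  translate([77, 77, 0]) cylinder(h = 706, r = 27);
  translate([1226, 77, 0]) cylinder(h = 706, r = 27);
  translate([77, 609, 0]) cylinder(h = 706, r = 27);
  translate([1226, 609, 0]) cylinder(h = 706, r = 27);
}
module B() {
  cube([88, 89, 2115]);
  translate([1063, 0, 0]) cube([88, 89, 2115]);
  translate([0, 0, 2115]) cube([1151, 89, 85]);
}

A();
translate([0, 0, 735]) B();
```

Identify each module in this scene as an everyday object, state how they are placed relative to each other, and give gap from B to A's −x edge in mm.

A is a table. B is a door frame. The door frame is on top of the table. The gap from the door frame to the table's −x edge is 0 mm.

The door frame's min-x is at 0; the table's min-x is 0; gap = 0 mm.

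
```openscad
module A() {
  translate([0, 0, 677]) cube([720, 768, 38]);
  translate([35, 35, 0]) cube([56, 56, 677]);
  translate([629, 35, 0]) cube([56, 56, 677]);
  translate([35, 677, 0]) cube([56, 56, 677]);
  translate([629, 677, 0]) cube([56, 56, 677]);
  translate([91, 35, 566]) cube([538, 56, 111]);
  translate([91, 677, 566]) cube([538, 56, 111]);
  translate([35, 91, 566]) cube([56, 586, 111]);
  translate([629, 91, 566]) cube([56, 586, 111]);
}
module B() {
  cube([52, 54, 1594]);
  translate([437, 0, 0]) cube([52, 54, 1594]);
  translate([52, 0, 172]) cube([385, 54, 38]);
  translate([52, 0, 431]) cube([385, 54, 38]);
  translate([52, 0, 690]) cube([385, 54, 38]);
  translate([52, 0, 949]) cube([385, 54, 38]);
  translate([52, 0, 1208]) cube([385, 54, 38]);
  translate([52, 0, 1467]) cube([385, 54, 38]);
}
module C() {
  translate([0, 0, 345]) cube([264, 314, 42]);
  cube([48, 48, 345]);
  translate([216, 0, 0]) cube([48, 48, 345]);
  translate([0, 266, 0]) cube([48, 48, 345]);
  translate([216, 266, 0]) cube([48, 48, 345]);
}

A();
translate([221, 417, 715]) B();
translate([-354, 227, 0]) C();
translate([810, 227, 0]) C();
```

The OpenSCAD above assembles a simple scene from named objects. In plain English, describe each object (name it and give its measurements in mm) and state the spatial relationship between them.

A is a rectangular dining table. The top is 720×768×38 mm with its upper surface at z = 715 mm. It stands on four 56×56 mm square legs, each inset 35 mm from the nearest pair of top edges, running from the floor to the underside of the top. Four apron rails, 56 mm thick and 111 mm tall, run between adjacent legs with their top edges flush with the underside of the top and their outer faces flush with the legs' outer faces.

B is a wooden ladder with two side rails of 52×54 mm section and 1594 mm height, set 489 mm apart overall. Between them run 6 rectangular rungs (54 mm deep, 38 mm thick), front faces flush with the rails' −y face. The bottom of the first rung is 172 mm above the floor and each subsequent rung is 259 mm higher than the one below.

C is a four-legged stool. The seat is a 264×314×42 mm slab whose top surface is at z = 387 mm; four square legs, each 48×48 mm in cross-section, run from the floor (z = 0) to the underside of the seat, each flush with a corner of the seat.

The ladder is on top of the table. Two stools sit around the table at the −x, +x sides.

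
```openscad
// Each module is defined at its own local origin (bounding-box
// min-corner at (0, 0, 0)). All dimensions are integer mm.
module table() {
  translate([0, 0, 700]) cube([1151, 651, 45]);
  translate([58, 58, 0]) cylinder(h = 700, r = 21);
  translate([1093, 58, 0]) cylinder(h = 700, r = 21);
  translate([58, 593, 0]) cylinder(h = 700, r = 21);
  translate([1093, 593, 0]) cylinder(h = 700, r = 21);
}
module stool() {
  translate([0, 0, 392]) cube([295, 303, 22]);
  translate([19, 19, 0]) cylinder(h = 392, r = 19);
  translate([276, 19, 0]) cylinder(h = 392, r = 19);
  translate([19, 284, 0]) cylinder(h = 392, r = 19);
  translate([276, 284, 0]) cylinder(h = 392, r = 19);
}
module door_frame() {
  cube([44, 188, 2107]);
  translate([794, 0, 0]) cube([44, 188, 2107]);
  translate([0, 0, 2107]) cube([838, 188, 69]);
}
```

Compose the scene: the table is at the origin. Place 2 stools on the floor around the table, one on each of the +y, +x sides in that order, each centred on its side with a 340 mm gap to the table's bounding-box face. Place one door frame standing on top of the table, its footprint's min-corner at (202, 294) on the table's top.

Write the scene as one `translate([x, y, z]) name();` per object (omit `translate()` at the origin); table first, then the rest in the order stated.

table();
translate([428, 991, 0]) stool();
translate([1491, 174, 0]) stool();
translate([202, 294, 745]) door_frame();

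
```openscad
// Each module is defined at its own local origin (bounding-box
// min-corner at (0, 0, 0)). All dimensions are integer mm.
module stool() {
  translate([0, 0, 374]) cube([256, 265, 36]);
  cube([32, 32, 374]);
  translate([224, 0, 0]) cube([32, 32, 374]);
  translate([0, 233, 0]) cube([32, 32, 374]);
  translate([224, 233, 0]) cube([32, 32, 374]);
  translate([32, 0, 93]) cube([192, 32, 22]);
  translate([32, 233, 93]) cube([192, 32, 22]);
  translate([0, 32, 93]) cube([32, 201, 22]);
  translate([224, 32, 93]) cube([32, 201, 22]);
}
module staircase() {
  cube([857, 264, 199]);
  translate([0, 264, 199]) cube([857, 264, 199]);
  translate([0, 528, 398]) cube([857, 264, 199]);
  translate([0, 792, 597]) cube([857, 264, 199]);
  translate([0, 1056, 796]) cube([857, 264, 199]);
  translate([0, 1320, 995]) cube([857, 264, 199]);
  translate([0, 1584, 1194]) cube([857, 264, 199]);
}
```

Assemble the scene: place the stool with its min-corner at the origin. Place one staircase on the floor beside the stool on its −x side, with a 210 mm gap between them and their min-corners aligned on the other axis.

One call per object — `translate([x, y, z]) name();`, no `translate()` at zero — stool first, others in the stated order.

stool();
translate([-1067, 0, 0]) staircase();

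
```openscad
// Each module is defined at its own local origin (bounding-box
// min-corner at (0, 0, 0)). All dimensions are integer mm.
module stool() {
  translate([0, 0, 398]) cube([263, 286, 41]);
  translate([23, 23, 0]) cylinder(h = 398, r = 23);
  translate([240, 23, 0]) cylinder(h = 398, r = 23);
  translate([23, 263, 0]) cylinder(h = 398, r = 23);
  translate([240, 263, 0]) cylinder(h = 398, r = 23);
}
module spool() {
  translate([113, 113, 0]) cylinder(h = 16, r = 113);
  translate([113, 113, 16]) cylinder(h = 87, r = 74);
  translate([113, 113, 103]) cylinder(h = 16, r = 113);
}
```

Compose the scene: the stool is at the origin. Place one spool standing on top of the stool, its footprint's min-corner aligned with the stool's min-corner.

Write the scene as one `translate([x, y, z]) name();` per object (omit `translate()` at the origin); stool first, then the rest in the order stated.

stool();
translate([0, 0, 439]) spool();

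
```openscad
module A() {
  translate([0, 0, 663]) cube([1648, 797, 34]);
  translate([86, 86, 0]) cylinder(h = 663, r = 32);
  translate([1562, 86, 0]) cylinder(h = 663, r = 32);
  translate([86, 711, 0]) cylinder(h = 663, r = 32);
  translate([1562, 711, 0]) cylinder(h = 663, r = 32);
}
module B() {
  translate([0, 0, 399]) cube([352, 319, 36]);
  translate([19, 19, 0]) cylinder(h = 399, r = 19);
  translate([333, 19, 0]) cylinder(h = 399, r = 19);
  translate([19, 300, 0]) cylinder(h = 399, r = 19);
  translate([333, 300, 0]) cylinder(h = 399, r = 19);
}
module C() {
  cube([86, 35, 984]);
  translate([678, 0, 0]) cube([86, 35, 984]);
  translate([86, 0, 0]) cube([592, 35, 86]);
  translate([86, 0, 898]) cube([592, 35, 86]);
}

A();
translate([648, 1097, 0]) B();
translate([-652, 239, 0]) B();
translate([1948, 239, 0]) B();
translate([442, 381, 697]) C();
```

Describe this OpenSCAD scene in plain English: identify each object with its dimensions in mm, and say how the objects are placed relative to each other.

A is a rectangular dining table. The top is 1648×797×34 mm with its upper surface at z = 697 mm. It stands on four round legs of 64 mm diameter, each leg's bounding box inset 54 mm from the nearest pair of top edges, running from the floor to the underside of the top.

B is a four-legged stool. The seat is a 352×319×36 mm slab whose top surface is at z = 435 mm; four round legs, each 38 mm in diameter, run from the floor (z = 0) to the underside of the seat, each leg's axis is inset half a diameter from the nearest pair of seat edges (so the leg's bounding box is flush with the corner).

C is a picture frame with a 592×812 mm rectangular opening (x by z) and a uniform 86 mm border on every side. Frame depth is 35 mm along y. It is built from two vertical stiles running the full outside height and two horizontal rails spanning the gap between the stiles.

Three stools sit around the table at the +y, −x, +x sides. The picture frame is on top of the table, centred.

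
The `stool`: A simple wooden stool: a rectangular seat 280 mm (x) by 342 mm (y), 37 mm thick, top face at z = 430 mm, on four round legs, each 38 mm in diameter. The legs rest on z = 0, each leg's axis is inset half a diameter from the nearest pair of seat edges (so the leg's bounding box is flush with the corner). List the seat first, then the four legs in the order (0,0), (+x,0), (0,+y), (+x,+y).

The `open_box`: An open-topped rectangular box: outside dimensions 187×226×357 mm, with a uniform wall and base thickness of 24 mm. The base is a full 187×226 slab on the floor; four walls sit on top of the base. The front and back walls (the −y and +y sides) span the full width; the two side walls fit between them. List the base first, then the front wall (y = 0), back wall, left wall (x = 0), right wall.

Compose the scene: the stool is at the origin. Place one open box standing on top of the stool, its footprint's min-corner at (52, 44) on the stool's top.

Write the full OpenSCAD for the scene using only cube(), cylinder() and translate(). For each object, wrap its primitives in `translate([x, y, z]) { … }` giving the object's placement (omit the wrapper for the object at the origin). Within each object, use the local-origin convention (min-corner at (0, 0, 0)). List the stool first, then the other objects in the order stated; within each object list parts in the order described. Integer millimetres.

translate([0, 0, 393]) cube([280, 342, 37]);
translate([19, 19, 0]) cylinder(h = 393, r = 19);
translate([261, 19, 0]) cylinder(h = 393, r = 19);
translate([19, 323, 0]) cylinder(h = 393, r = 19);
translate([261, 323, 0]) cylinder(h = 393, r = 19);
translate([52, 44, 430]) {
  cube([187, 226, 24]);
  translate([0, 0, 24]) cube([187, 24, 333]);
  translate([0, 202, 24]) cube([187, 24, 333]);
  translate([0, 24, 24]) cube([24, 178, 333]);
  translate([163, 24, 24]) cube([24, 178, 333]);
}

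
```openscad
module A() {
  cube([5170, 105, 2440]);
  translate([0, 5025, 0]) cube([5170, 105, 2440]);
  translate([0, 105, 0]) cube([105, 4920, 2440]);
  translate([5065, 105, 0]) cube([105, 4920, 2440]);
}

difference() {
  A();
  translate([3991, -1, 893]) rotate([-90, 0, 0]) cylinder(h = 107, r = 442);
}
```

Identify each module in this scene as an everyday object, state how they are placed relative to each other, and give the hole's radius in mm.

A is a house frame. The house frame has a circular hole through its front wall. The hole's radius is 442 mm.

The subtracted cylinder has r = 442 mm.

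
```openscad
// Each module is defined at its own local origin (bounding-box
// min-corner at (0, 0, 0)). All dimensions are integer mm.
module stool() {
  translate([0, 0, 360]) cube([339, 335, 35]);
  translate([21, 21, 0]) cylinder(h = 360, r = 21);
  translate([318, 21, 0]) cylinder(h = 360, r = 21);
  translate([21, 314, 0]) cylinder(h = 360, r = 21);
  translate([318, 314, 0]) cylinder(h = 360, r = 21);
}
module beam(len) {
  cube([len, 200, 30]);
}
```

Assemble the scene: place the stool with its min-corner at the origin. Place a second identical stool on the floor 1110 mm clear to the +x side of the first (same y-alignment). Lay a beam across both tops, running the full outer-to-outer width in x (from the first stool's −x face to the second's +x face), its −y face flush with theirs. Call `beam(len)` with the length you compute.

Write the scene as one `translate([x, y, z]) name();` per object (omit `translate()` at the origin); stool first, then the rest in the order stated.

stool();
translate([1449, 0, 0]) stool();
translate([0, 0, 395]) beam(1788);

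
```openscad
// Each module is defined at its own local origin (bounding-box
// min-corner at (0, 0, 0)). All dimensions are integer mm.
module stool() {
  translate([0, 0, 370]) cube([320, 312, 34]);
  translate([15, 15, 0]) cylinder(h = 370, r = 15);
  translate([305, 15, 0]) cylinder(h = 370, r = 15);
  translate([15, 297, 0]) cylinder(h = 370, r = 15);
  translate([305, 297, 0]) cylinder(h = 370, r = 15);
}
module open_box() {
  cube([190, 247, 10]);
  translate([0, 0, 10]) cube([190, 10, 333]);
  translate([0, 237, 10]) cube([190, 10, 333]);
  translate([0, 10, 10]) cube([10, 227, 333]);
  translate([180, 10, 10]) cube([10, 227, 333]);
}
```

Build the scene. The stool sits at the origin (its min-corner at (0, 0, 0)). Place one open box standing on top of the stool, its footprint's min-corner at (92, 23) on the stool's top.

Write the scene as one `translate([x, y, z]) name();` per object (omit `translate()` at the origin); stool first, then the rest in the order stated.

stool();
translate([92, 23, 404]) open_box();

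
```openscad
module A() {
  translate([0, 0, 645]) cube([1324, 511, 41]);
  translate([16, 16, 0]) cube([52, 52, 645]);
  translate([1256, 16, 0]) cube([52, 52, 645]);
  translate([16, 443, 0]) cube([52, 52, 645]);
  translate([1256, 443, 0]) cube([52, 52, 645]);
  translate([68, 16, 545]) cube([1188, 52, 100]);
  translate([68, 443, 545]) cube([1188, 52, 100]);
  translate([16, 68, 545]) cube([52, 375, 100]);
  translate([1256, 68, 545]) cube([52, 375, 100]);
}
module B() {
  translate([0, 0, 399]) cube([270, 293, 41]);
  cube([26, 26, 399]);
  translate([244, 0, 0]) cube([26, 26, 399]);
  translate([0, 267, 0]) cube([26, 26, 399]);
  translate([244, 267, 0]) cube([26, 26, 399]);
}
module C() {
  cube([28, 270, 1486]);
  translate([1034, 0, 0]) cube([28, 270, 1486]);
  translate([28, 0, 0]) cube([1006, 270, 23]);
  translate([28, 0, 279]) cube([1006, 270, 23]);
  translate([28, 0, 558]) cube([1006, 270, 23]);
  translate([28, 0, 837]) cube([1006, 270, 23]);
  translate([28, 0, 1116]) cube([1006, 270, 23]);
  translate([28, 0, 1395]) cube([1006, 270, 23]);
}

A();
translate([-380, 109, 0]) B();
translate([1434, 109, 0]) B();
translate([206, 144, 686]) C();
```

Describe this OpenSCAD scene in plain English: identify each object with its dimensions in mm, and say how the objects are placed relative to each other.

A is a rectangular dining table. The top is 1324×511×41 mm with its upper surface at z = 686 mm. It stands on four 52×52 mm square legs, each inset 16 mm from the nearest pair of top edges, running from the floor to the underside of the top. Four apron rails, 52 mm thick and 100 mm tall, run between adjacent legs with their top edges flush with the underside of the top and their outer faces flush with the legs' outer faces.

B is a four-legged stool. The seat is 270×293 mm, 41 mm thick, top at z = 440 mm. It stands on four square legs, each 26×26 mm in cross-section, from z = 0 to the seat underside, each flush with a corner of the seat.

C is a bookshelf 1062 mm wide overall, 270 mm deep and 1486 mm tall. The two sides are 28 mm thick vertical panels. 6 horizontal shelves of 23 mm thickness span between the inner faces of the sides; the lowest shelf sits on the floor and shelves are stacked with a clear vertical gap of 256 mm between each pair.

Two stools sit around the table at the −x, +x sides. The bookshelf is on top of the table.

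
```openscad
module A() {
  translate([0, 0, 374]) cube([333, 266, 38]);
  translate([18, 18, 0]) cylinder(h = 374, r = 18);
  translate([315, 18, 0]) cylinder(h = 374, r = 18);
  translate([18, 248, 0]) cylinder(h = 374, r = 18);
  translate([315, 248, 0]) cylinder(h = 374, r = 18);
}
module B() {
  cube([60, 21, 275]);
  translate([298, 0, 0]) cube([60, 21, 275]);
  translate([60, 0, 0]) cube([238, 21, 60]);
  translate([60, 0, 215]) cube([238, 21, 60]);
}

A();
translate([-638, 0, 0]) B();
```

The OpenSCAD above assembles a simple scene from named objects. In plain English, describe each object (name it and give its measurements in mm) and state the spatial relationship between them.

A is a four-legged stool. The seat is a 333×266×38 mm slab whose top surface is at z = 412 mm; four round legs, each 36 mm in diameter, run from the floor (z = 0) to the underside of the seat, each leg's axis is inset half a diameter from the nearest pair of seat edges (so the leg's bounding box is flush with the corner).

B is a picture frame with a 238×155 mm rectangular opening (x by z) and a uniform 60 mm border on every side. Frame depth is 21 mm along y. It is built from two vertical stiles running the full outside height and two horizontal rails spanning the gap between the stiles.

The picture frame is on the floor beside the stool on its −x side.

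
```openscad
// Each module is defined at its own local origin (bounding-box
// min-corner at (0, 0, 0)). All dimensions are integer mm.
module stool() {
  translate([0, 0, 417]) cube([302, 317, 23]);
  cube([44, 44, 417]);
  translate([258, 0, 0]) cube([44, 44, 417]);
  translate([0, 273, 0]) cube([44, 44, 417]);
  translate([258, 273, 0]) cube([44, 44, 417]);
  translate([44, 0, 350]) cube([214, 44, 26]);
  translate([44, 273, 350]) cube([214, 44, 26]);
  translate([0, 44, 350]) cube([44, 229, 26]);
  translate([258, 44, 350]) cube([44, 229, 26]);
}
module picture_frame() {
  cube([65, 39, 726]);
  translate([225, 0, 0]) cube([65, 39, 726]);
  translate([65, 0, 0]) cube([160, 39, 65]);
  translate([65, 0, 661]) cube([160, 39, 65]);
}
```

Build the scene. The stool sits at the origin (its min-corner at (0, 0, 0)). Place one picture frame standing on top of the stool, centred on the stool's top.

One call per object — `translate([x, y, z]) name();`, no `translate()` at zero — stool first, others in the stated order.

stool();
translate([6, 139, 440]) picture_frame();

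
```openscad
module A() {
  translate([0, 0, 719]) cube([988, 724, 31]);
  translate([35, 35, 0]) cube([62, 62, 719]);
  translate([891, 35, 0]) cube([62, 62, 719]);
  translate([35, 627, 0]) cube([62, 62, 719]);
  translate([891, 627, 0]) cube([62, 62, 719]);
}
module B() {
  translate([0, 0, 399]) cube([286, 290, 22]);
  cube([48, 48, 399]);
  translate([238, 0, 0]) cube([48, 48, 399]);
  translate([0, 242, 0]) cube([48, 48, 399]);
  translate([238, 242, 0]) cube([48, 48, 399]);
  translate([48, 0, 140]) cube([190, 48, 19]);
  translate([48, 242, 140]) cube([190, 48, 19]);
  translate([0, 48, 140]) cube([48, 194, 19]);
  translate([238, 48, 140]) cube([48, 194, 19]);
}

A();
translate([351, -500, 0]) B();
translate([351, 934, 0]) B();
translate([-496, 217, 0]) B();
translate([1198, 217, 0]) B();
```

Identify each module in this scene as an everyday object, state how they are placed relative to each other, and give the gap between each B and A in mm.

A is a table. B is a stool. Four stools sit around the table at the −y, +y, −x, +x sides. The gap between each stool and the table is 210 mm.

Each stool's nearest face is 210 mm from the table's bounding box.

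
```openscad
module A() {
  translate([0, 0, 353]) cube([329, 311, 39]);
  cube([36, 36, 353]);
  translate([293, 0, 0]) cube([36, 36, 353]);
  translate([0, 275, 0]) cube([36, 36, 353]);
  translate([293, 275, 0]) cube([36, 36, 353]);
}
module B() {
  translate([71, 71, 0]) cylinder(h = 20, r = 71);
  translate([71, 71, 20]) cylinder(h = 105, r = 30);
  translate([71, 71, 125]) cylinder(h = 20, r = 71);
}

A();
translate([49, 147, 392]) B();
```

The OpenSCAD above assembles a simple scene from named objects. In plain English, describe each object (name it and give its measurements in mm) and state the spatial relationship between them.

A is a simple wooden stool: a rectangular seat 329 mm (x) by 311 mm (y), 39 mm thick, top face at z = 392 mm, on four square legs, each 36×36 mm in cross-section. The legs rest on z = 0, each flush with a corner of the seat.

B is a spool: two coaxial disc flanges of radius 71 mm and thickness 20 mm, joined by a core cylinder of radius 30 mm and height 105 mm. The lower flange rests on z = 0 and the three cylinders share a vertical axis.

The spool is on top of the stool.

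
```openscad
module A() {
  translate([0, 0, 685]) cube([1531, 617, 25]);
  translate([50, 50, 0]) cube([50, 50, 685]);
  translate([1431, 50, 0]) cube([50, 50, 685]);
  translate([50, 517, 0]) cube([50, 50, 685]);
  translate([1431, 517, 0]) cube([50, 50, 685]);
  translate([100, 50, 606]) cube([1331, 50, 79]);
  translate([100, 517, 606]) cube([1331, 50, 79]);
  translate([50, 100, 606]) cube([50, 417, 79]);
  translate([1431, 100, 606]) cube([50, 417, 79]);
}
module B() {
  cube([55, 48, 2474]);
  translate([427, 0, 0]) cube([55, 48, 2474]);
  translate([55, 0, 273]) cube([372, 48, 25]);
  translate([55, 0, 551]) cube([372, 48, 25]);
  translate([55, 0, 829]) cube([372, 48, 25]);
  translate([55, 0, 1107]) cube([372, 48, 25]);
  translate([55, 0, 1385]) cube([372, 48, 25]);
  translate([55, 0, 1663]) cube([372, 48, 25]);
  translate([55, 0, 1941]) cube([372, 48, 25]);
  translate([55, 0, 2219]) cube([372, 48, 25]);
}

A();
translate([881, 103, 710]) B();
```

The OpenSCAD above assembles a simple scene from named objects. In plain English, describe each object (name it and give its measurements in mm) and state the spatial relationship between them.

A is a rectangular dining table. The top is 1531×617×25 mm with its upper surface at z = 710 mm. It stands on four 50×50 mm square legs, each inset 50 mm from the nearest pair of top edges, running from the floor to the underside of the top. Four apron rails, 50 mm thick and 79 mm tall, run between adjacent legs with their top edges flush with the underside of the top and their outer faces flush with the legs' outer faces.

B is a straight ladder. Two 55×48 mm vertical rails, 2474 mm tall, stand 482 mm apart (outside-to-outside) with their front faces coplanar on the −y side. 8 rungs, each 48 mm deep and 25 mm tall, span between the inner faces of the rails, front faces flush with the rails. The lowest rung's underside is at z = 273 mm and rungs are spaced 278 mm apart (underside to underside).

The ladder is on top of the table.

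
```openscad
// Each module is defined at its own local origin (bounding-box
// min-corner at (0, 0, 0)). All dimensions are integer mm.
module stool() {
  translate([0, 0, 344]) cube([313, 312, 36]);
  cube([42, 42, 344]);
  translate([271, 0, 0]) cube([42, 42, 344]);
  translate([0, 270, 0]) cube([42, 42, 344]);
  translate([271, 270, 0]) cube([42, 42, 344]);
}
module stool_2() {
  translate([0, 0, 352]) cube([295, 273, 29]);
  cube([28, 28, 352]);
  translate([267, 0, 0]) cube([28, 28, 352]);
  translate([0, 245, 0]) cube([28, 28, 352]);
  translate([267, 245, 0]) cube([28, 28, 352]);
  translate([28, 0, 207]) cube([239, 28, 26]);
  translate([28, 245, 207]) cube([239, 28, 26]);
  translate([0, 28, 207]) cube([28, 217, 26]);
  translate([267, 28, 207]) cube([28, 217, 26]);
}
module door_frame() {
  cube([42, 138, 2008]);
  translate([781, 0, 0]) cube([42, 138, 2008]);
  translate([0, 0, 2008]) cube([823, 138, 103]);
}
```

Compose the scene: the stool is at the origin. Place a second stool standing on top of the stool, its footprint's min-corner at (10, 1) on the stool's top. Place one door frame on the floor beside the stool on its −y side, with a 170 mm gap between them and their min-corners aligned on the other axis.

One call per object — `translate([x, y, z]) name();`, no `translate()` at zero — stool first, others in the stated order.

stool();
translate([10, 1, 380]) stool_2();
translate([0, -308, 0]) door_frame();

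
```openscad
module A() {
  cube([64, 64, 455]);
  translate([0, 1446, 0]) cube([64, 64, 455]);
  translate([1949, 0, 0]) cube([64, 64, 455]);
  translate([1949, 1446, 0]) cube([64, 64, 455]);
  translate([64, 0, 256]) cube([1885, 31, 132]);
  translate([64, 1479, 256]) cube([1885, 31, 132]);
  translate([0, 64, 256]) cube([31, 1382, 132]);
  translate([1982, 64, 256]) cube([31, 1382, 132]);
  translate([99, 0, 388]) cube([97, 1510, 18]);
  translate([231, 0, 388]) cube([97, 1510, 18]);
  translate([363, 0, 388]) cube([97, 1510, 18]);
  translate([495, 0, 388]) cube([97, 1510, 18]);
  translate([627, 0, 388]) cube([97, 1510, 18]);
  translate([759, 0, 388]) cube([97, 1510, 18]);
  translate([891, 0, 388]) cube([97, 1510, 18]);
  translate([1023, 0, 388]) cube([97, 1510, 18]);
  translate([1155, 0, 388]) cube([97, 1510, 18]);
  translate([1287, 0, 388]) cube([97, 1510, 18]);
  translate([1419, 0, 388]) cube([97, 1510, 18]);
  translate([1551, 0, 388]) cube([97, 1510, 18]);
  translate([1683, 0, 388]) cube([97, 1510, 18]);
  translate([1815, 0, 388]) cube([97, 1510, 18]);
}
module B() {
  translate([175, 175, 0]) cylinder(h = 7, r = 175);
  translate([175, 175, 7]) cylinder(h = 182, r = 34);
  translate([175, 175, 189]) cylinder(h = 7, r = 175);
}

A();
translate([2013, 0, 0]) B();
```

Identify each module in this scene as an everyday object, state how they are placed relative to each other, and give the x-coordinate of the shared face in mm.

A is a bed frame. B is a spool. The spool is against the bed frame's +x side, with their −y faces flush. The x-coordinate of the shared face is 2013 mm.

The bed frame's +x face and the spool's −x face are both at x = 2013 mm.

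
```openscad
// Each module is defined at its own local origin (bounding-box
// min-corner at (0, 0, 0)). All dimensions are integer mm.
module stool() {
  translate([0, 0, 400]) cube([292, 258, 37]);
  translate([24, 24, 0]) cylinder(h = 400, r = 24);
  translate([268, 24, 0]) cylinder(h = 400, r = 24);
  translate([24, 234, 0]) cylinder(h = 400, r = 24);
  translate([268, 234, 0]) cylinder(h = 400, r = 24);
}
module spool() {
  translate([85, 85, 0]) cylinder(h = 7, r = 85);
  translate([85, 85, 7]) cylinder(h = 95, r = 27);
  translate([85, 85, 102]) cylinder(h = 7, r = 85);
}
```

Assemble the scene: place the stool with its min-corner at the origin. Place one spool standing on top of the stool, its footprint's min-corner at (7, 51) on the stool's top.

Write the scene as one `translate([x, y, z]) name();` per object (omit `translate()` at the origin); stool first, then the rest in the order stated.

stool();
translate([7, 51, 437]) spool();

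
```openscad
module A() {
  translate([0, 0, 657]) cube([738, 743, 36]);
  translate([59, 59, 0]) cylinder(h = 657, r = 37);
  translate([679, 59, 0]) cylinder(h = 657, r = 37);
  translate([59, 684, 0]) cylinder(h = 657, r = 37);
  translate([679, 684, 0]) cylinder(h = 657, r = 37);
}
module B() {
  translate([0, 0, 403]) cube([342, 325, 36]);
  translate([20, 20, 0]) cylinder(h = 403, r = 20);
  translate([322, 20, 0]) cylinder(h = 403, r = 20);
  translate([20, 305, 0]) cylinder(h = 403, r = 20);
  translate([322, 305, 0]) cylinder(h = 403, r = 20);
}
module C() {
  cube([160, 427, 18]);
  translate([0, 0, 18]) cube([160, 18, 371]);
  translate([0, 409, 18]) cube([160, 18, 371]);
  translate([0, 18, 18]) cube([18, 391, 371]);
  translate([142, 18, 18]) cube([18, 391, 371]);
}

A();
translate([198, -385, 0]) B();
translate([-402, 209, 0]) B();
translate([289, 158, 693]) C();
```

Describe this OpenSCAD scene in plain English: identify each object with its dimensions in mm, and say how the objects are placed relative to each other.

A is a rectangular dining table. The top is 738×743×36 mm with its upper surface at z = 693 mm. It stands on four round legs of 74 mm diameter, each leg's bounding box inset 22 mm from the nearest pair of top edges, running from the floor to the underside of the top.

B is a simple wooden stool: a rectangular seat 342 mm (x) by 325 mm (y), 36 mm thick, top face at z = 439 mm, on four round legs, each 40 mm in diameter. The legs rest on z = 0, each leg's axis is inset half a diameter from the nearest pair of seat edges (so the leg's bounding box is flush with the corner).

C is an open storage box with external size 160×427×389 mm and wall thickness 18 mm (the base is also 18 mm thick). The base covers the whole footprint; the four walls stand on the base, with the y-facing walls full-width and the x-facing walls fitting between their inner faces.

Two stools sit around the table at the −y, −x sides. The open box is on top of the table, centred.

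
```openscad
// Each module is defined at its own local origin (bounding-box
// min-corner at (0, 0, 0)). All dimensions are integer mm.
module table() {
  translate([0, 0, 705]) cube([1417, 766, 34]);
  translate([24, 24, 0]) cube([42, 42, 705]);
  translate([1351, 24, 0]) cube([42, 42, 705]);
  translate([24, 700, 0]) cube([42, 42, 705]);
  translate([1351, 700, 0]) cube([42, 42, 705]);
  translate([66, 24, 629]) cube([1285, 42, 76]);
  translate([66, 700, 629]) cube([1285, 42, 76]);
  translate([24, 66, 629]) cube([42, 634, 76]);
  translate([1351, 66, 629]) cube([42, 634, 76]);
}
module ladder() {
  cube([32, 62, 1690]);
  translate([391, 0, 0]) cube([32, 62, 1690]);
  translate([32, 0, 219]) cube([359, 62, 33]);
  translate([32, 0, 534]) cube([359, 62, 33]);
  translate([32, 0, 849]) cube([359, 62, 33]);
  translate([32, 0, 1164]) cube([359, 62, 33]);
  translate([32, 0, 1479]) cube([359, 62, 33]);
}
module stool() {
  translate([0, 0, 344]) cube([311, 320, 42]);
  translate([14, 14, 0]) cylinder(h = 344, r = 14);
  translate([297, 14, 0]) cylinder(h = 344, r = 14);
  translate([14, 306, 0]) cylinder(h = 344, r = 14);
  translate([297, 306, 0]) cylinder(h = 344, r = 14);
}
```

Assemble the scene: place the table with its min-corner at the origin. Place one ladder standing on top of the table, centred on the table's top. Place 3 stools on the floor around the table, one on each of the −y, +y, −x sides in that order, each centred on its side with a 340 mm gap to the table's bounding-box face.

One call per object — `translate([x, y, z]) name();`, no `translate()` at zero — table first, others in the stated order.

table();
translate([497, 352, 739]) ladder();
translate([553, -660, 0]) stool();
translate([553, 1106, 0]) stool();
translate([-651, 223, 0]) stool();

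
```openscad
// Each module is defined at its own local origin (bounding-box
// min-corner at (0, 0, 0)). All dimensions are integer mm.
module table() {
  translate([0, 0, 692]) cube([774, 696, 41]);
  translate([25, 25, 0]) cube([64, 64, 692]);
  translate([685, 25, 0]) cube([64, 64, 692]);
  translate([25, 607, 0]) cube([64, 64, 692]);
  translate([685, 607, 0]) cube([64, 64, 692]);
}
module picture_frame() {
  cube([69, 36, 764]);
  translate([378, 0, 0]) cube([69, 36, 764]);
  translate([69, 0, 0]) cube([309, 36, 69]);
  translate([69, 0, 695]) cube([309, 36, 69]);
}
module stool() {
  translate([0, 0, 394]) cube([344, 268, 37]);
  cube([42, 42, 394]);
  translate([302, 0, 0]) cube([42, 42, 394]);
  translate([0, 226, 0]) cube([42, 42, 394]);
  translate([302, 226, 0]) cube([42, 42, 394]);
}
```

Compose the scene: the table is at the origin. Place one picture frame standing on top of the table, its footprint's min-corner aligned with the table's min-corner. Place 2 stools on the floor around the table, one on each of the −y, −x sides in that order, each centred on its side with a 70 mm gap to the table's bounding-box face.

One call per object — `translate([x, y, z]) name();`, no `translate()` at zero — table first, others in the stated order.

table();
translate([0, 0, 733]) picture_frame();
translate([215, -338, 0]) stool();
translate([-414, 214, 0]) stool();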